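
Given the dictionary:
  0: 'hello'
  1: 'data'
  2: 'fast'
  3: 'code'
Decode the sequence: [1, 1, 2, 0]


Look up each index in the dictionary:
  1 -> 'data'
  1 -> 'data'
  2 -> 'fast'
  0 -> 'hello'

Decoded: "data data fast hello"


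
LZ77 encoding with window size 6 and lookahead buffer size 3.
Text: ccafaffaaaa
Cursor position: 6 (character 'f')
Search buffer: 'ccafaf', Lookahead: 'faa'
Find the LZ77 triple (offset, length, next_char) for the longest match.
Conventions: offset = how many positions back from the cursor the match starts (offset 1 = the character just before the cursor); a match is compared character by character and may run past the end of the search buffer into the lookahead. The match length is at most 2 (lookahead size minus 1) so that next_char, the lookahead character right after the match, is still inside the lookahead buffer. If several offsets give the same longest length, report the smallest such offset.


Try each offset into the search buffer:
  offset=1 (pos 5, char 'f'): match length 1
  offset=2 (pos 4, char 'a'): match length 0
  offset=3 (pos 3, char 'f'): match length 2
  offset=4 (pos 2, char 'a'): match length 0
  offset=5 (pos 1, char 'c'): match length 0
  offset=6 (pos 0, char 'c'): match length 0
Longest match has length 2 at offset 3.
next_char = character at position 6 + 2 = 8 -> 'a'

Best match: offset=3, length=2 (matching 'fa' starting at position 3)
LZ77 triple: (3, 2, 'a')


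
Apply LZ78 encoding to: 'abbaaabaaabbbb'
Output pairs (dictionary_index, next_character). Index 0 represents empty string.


LZ78 encoding steps:
Dictionary: {0: ''}
Step 1: w='' (idx 0), next='a' -> output (0, 'a'), add 'a' as idx 1
Step 2: w='' (idx 0), next='b' -> output (0, 'b'), add 'b' as idx 2
Step 3: w='b' (idx 2), next='a' -> output (2, 'a'), add 'ba' as idx 3
Step 4: w='a' (idx 1), next='a' -> output (1, 'a'), add 'aa' as idx 4
Step 5: w='ba' (idx 3), next='a' -> output (3, 'a'), add 'baa' as idx 5
Step 6: w='a' (idx 1), next='b' -> output (1, 'b'), add 'ab' as idx 6
Step 7: w='b' (idx 2), next='b' -> output (2, 'b'), add 'bb' as idx 7
Step 8: w='b' (idx 2), end of input -> output (2, '')


Encoded: [(0, 'a'), (0, 'b'), (2, 'a'), (1, 'a'), (3, 'a'), (1, 'b'), (2, 'b'), (2, '')]


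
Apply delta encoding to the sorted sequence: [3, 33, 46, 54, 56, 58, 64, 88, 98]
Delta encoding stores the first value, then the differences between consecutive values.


First value: 3
Deltas:
  33 - 3 = 30
  46 - 33 = 13
  54 - 46 = 8
  56 - 54 = 2
  58 - 56 = 2
  64 - 58 = 6
  88 - 64 = 24
  98 - 88 = 10


Delta encoded: [3, 30, 13, 8, 2, 2, 6, 24, 10]


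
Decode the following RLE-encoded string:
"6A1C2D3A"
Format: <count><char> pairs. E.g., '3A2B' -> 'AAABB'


Expanding each <count><char> pair:
  6A -> 'AAAAAA'
  1C -> 'C'
  2D -> 'DD'
  3A -> 'AAA'

Decoded = AAAAAACDDAAA


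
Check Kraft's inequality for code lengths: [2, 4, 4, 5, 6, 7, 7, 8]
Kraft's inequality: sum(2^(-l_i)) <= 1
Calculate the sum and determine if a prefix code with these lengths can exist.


Sum = 2^(-2) + 2^(-4) + 2^(-4) + 2^(-5) + 2^(-6) + 2^(-7) + 2^(-7) + 2^(-8)
    = 0.25 + 0.0625 + 0.0625 + 0.03125 + 0.015625 + 0.0078125 + 0.0078125 + 0.00390625
    = 113/256 = 0.44140625
Since 0.44140625 <= 1, Kraft's inequality IS satisfied.
A prefix code with these lengths CAN exist.

Kraft sum = 0.44140625. Satisfied.


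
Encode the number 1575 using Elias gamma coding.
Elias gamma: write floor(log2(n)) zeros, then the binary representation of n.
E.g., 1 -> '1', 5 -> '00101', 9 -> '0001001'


num_bits = floor(log2(1575)) + 1 = 11
leading_zeros = num_bits - 1 = 10
binary(1575) = 11000100111

Elias gamma(1575) = '0000000000' + '11000100111' = 000000000011000100111 (21 bits)


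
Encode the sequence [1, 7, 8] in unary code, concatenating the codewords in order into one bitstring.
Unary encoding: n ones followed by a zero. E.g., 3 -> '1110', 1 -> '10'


Encode each number as n ones followed by a terminating 0:
  1 -> 10 (2 bits)
  7 -> 11111110 (8 bits)
  8 -> 111111110 (9 bits)
Total length = 2 + 8 + 9 = 19 bits.

Unary([1, 7, 8]) = 1011111110111111110 (19 bits)


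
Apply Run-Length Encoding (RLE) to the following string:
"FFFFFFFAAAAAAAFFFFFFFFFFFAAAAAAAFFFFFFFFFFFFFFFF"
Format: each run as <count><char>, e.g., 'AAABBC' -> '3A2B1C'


Scanning runs left to right:
  i=0: run of 'F' x 7 -> '7F'
  i=7: run of 'A' x 7 -> '7A'
  i=14: run of 'F' x 11 -> '11F'
  i=25: run of 'A' x 7 -> '7A'
  i=32: run of 'F' x 16 -> '16F'

RLE = 7F7A11F7A16F


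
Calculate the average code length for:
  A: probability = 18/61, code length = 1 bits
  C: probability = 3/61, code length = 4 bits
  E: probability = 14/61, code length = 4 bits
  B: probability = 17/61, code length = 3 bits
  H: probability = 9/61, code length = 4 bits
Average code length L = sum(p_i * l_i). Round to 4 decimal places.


Weighted contributions p_i * l_i:
  A: (18/61) * 1 = 18/61
  C: (3/61) * 4 = 12/61
  E: (14/61) * 4 = 56/61
  B: (17/61) * 3 = 51/61
  H: (9/61) * 4 = 36/61
Sum = (18 + 12 + 56 + 51 + 36)/61 = 173/61

L = 173/61 = 2.8361 bits/symbol


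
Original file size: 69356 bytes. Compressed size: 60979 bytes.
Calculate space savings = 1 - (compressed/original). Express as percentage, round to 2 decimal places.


ratio = compressed/original = 60979/69356 = 0.879217
savings = 1 - ratio = 1 - 0.879217 = 0.120783
as a percentage: 0.120783 * 100 = 12.08%

Space savings = 1 - 60979/69356 = 12.08%


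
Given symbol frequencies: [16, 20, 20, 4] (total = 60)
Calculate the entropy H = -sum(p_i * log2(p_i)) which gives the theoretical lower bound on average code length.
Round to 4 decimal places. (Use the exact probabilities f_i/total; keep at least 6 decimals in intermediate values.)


Per-symbol terms -p_i * log2(p_i) with p_i = f_i/60:
  p = 16/60 = 0.266667: log2(p) = -1.906891, -p*log2(p) = 0.508504
  p = 20/60 = 0.333333: log2(p) = -1.584963, -p*log2(p) = 0.528321
  p = 20/60 = 0.333333: log2(p) = -1.584963, -p*log2(p) = 0.528321
  p = 4/60 = 0.066667: log2(p) = -3.906891, -p*log2(p) = 0.260459
H = 0.508504 + 0.528321 + 0.528321 + 0.260459 = 1.825605

H = 1.8256 bits/symbol


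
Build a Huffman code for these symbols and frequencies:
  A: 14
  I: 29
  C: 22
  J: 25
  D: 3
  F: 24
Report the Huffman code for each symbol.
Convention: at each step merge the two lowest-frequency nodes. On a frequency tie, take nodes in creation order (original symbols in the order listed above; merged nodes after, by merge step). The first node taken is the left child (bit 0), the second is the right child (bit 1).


Huffman tree construction:
Step 1: Merge D(3) + A(14) = 17
Step 2: Merge (D+A)(17) + C(22) = 39
Step 3: Merge F(24) + J(25) = 49
Step 4: Merge I(29) + ((D+A)+C)(39) = 68
Step 5: Merge (F+J)(49) + (I+((D+A)+C))(68) = 117
Read each symbol's code off the tree from the root (left child = 0, right child = 1).

Codes:
  A: 1101 (length 4)
  I: 10 (length 2)
  C: 111 (length 3)
  J: 01 (length 2)
  D: 1100 (length 4)
  F: 00 (length 2)
Average code length: 290/117 = 2.4786 bits/symbol


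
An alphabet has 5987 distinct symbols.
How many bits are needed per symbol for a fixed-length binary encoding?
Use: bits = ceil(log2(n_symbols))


log2(5987) = 12.5476
Bracket: 2^12 = 4096 < 5987 <= 2^13 = 8192
So ceil(log2(5987)) = 13

bits = ceil(log2(5987)) = ceil(12.5476) = 13 bits


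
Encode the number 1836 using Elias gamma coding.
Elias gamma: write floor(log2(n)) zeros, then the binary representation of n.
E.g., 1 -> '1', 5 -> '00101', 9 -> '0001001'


num_bits = floor(log2(1836)) + 1 = 11
leading_zeros = num_bits - 1 = 10
binary(1836) = 11100101100

Elias gamma(1836) = '0000000000' + '11100101100' = 000000000011100101100 (21 bits)


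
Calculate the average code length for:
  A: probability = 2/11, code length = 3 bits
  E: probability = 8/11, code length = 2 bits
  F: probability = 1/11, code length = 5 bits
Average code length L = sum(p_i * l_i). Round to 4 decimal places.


Weighted contributions p_i * l_i:
  A: (2/11) * 3 = 6/11
  E: (8/11) * 2 = 16/11
  F: (1/11) * 5 = 5/11
Sum = (6 + 16 + 5)/11 = 27/11

L = 27/11 = 2.4545 bits/symbol


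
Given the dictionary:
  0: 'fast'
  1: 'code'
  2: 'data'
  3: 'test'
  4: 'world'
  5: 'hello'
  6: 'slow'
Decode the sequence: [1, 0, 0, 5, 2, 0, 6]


Look up each index in the dictionary:
  1 -> 'code'
  0 -> 'fast'
  0 -> 'fast'
  5 -> 'hello'
  2 -> 'data'
  0 -> 'fast'
  6 -> 'slow'

Decoded: "code fast fast hello data fast slow"


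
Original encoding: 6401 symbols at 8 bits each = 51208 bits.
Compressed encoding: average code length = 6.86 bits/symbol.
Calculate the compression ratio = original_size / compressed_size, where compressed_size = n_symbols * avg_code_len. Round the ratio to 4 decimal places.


original_size = n_symbols * orig_bits = 6401 * 8 = 51208 bits
compressed_size = n_symbols * avg_code_len = 6401 * 6.86 = 43910.86 bits
ratio = original_size / compressed_size = 51208 / 43910.86 = 1.1662

Compression ratio = 1.1662


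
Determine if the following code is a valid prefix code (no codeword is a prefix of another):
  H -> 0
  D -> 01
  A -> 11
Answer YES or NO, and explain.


Checking each pair (does one codeword prefix another?):
  H='0' vs D='01': prefix -- VIOLATION

NO -- this is NOT a valid prefix code. H (0) is a prefix of D (01).


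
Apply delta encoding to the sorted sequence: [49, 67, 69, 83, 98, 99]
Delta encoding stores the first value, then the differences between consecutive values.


First value: 49
Deltas:
  67 - 49 = 18
  69 - 67 = 2
  83 - 69 = 14
  98 - 83 = 15
  99 - 98 = 1


Delta encoded: [49, 18, 2, 14, 15, 1]


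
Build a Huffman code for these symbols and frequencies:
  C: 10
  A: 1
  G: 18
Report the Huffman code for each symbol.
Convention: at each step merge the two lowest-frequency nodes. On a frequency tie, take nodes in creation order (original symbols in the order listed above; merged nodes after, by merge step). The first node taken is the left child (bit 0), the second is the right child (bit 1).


Huffman tree construction:
Step 1: Merge A(1) + C(10) = 11
Step 2: Merge (A+C)(11) + G(18) = 29
Read each symbol's code off the tree from the root (left child = 0, right child = 1).

Codes:
  C: 01 (length 2)
  A: 00 (length 2)
  G: 1 (length 1)
Average code length: 40/29 = 1.3793 bits/symbol


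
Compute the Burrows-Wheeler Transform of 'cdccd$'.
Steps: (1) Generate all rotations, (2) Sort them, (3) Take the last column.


Rotations (sorted):
  0: $cdccd -> last char: d
  1: ccd$cd -> last char: d
  2: cd$cdc -> last char: c
  3: cdccd$ -> last char: $
  4: d$cdcc -> last char: c
  5: dccd$c -> last char: c


BWT = ddc$cc


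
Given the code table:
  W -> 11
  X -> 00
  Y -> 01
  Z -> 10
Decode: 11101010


Decoding:
11 -> W
10 -> Z
10 -> Z
10 -> Z


Result: WZZZ


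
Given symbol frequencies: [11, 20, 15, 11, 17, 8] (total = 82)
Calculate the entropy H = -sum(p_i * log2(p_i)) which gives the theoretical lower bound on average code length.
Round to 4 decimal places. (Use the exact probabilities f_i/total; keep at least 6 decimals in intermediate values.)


Per-symbol terms -p_i * log2(p_i) with p_i = f_i/82:
  p = 11/82 = 0.134146: log2(p) = -2.898120, -p*log2(p) = 0.388772
  p = 20/82 = 0.243902: log2(p) = -2.035624, -p*log2(p) = 0.496494
  p = 15/82 = 0.182927: log2(p) = -2.450661, -p*log2(p) = 0.448292
  p = 11/82 = 0.134146: log2(p) = -2.898120, -p*log2(p) = 0.388772
  p = 17/82 = 0.207317: log2(p) = -2.270089, -p*log2(p) = 0.470628
  p = 8/82 = 0.097561: log2(p) = -3.357552, -p*log2(p) = 0.327566
H = 0.388772 + 0.496494 + 0.448292 + 0.388772 + 0.470628 + 0.327566 = 2.520524

H = 2.5205 bits/symbol


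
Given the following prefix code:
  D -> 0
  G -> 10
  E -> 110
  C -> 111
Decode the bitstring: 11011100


Decoding step by step:
Bits 110 -> E
Bits 111 -> C
Bits 0 -> D
Bits 0 -> D


Decoded message: ECDD


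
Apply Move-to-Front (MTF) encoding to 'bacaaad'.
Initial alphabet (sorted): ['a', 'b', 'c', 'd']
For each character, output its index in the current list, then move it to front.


MTF encoding:
'b': index 1 in ['a', 'b', 'c', 'd'] -> ['b', 'a', 'c', 'd']
'a': index 1 in ['b', 'a', 'c', 'd'] -> ['a', 'b', 'c', 'd']
'c': index 2 in ['a', 'b', 'c', 'd'] -> ['c', 'a', 'b', 'd']
'a': index 1 in ['c', 'a', 'b', 'd'] -> ['a', 'c', 'b', 'd']
'a': index 0 in ['a', 'c', 'b', 'd'] -> ['a', 'c', 'b', 'd']
'a': index 0 in ['a', 'c', 'b', 'd'] -> ['a', 'c', 'b', 'd']
'd': index 3 in ['a', 'c', 'b', 'd'] -> ['d', 'a', 'c', 'b']


Output: [1, 1, 2, 1, 0, 0, 3]


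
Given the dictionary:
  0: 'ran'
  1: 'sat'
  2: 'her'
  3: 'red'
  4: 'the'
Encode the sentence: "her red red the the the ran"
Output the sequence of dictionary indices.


Look up each word in the dictionary:
  'her' -> 2
  'red' -> 3
  'red' -> 3
  'the' -> 4
  'the' -> 4
  'the' -> 4
  'ran' -> 0

Encoded: [2, 3, 3, 4, 4, 4, 0]


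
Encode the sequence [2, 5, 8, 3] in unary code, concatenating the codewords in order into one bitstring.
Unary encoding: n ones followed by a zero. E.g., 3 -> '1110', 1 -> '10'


Encode each number as n ones followed by a terminating 0:
  2 -> 110 (3 bits)
  5 -> 111110 (6 bits)
  8 -> 111111110 (9 bits)
  3 -> 1110 (4 bits)
Total length = 3 + 6 + 9 + 4 = 22 bits.

Unary([2, 5, 8, 3]) = 1101111101111111101110 (22 bits)


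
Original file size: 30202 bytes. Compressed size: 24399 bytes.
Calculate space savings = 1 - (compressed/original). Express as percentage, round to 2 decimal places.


ratio = compressed/original = 24399/30202 = 0.80786
savings = 1 - ratio = 1 - 0.80786 = 0.19214
as a percentage: 0.19214 * 100 = 19.21%

Space savings = 1 - 24399/30202 = 19.21%


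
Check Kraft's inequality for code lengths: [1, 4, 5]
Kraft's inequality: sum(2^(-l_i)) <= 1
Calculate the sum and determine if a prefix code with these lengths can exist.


Sum = 2^(-1) + 2^(-4) + 2^(-5)
    = 0.5 + 0.0625 + 0.03125
    = 19/32 = 0.59375
Since 0.59375 <= 1, Kraft's inequality IS satisfied.
A prefix code with these lengths CAN exist.

Kraft sum = 0.59375. Satisfied.


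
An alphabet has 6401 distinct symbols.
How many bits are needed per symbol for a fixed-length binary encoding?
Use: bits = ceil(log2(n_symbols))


log2(6401) = 12.6441
Bracket: 2^12 = 4096 < 6401 <= 2^13 = 8192
So ceil(log2(6401)) = 13

bits = ceil(log2(6401)) = ceil(12.6441) = 13 bits


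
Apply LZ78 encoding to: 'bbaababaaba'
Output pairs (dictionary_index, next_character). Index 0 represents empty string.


LZ78 encoding steps:
Dictionary: {0: ''}
Step 1: w='' (idx 0), next='b' -> output (0, 'b'), add 'b' as idx 1
Step 2: w='b' (idx 1), next='a' -> output (1, 'a'), add 'ba' as idx 2
Step 3: w='' (idx 0), next='a' -> output (0, 'a'), add 'a' as idx 3
Step 4: w='ba' (idx 2), next='b' -> output (2, 'b'), add 'bab' as idx 4
Step 5: w='a' (idx 3), next='a' -> output (3, 'a'), add 'aa' as idx 5
Step 6: w='ba' (idx 2), end of input -> output (2, '')


Encoded: [(0, 'b'), (1, 'a'), (0, 'a'), (2, 'b'), (3, 'a'), (2, '')]


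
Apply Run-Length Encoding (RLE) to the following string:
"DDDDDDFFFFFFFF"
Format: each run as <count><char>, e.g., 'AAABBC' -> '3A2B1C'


Scanning runs left to right:
  i=0: run of 'D' x 6 -> '6D'
  i=6: run of 'F' x 8 -> '8F'

RLE = 6D8F


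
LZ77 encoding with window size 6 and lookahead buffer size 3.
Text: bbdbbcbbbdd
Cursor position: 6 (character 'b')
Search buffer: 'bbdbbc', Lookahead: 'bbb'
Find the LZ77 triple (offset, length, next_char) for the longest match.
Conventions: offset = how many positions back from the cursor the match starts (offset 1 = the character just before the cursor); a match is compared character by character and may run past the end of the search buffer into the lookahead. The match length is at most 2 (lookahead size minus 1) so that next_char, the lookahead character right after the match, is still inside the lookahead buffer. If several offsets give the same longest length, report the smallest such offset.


Try each offset into the search buffer:
  offset=1 (pos 5, char 'c'): match length 0
  offset=2 (pos 4, char 'b'): match length 1
  offset=3 (pos 3, char 'b'): match length 2
  offset=4 (pos 2, char 'd'): match length 0
  offset=5 (pos 1, char 'b'): match length 1
  offset=6 (pos 0, char 'b'): match length 2
Longest match has length 2, found at offsets 3, 6; take the smallest, offset 3.
next_char = character at position 6 + 2 = 8 -> 'b'

Best match: offset=3, length=2 (matching 'bb' starting at position 3)
LZ77 triple: (3, 2, 'b')


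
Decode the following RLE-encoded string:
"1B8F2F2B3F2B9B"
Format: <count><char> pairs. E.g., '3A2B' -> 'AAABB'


Expanding each <count><char> pair:
  1B -> 'B'
  8F -> 'FFFFFFFF'
  2F -> 'FF'
  2B -> 'BB'
  3F -> 'FFF'
  2B -> 'BB'
  9B -> 'BBBBBBBBB'

Decoded = BFFFFFFFFFFBBFFFBBBBBBBBBBB


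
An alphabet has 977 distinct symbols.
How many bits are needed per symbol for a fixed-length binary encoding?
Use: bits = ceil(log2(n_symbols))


log2(977) = 9.9322
Bracket: 2^9 = 512 < 977 <= 2^10 = 1024
So ceil(log2(977)) = 10

bits = ceil(log2(977)) = ceil(9.9322) = 10 bits


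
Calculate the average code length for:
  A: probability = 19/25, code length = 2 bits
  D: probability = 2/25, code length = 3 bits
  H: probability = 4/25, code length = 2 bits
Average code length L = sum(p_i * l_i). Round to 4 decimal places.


Weighted contributions p_i * l_i:
  A: (19/25) * 2 = 38/25
  D: (2/25) * 3 = 6/25
  H: (4/25) * 2 = 8/25
Sum = (38 + 6 + 8)/25 = 52/25

L = 52/25 = 2.0800 bits/symbol


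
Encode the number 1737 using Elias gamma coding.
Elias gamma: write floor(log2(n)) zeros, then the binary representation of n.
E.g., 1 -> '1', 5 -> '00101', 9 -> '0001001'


num_bits = floor(log2(1737)) + 1 = 11
leading_zeros = num_bits - 1 = 10
binary(1737) = 11011001001

Elias gamma(1737) = '0000000000' + '11011001001' = 000000000011011001001 (21 bits)


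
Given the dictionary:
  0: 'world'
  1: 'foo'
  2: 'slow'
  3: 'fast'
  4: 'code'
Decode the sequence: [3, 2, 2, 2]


Look up each index in the dictionary:
  3 -> 'fast'
  2 -> 'slow'
  2 -> 'slow'
  2 -> 'slow'

Decoded: "fast slow slow slow"


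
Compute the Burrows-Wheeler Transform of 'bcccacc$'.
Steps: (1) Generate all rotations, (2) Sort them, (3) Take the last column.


Rotations (sorted):
  0: $bcccacc -> last char: c
  1: acc$bccc -> last char: c
  2: bcccacc$ -> last char: $
  3: c$bcccac -> last char: c
  4: cacc$bcc -> last char: c
  5: cc$bccca -> last char: a
  6: ccacc$bc -> last char: c
  7: cccacc$b -> last char: b


BWT = cc$ccacb


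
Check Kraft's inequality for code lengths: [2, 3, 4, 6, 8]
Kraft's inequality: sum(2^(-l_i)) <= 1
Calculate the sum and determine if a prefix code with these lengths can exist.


Sum = 2^(-2) + 2^(-3) + 2^(-4) + 2^(-6) + 2^(-8)
    = 0.25 + 0.125 + 0.0625 + 0.015625 + 0.00390625
    = 117/256 = 0.45703125
Since 0.45703125 <= 1, Kraft's inequality IS satisfied.
A prefix code with these lengths CAN exist.

Kraft sum = 0.45703125. Satisfied.


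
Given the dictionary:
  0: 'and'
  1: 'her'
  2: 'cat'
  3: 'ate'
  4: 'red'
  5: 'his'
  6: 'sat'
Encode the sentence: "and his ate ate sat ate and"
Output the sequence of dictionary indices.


Look up each word in the dictionary:
  'and' -> 0
  'his' -> 5
  'ate' -> 3
  'ate' -> 3
  'sat' -> 6
  'ate' -> 3
  'and' -> 0

Encoded: [0, 5, 3, 3, 6, 3, 0]


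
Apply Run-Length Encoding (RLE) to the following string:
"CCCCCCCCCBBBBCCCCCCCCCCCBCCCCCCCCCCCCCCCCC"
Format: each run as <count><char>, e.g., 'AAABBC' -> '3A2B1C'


Scanning runs left to right:
  i=0: run of 'C' x 9 -> '9C'
  i=9: run of 'B' x 4 -> '4B'
  i=13: run of 'C' x 11 -> '11C'
  i=24: run of 'B' x 1 -> '1B'
  i=25: run of 'C' x 17 -> '17C'

RLE = 9C4B11C1B17C


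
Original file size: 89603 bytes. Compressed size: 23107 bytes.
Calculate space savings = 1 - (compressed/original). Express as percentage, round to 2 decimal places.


ratio = compressed/original = 23107/89603 = 0.257882
savings = 1 - ratio = 1 - 0.257882 = 0.742118
as a percentage: 0.742118 * 100 = 74.21%

Space savings = 1 - 23107/89603 = 74.21%


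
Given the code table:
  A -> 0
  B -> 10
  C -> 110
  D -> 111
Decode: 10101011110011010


Decoding:
10 -> B
10 -> B
10 -> B
111 -> D
10 -> B
0 -> A
110 -> C
10 -> B


Result: BBBDBACB


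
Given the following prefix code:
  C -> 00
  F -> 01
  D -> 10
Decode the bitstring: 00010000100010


Decoding step by step:
Bits 00 -> C
Bits 01 -> F
Bits 00 -> C
Bits 00 -> C
Bits 10 -> D
Bits 00 -> C
Bits 10 -> D


Decoded message: CFCCDCD


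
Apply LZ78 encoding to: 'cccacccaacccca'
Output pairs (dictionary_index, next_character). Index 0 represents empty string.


LZ78 encoding steps:
Dictionary: {0: ''}
Step 1: w='' (idx 0), next='c' -> output (0, 'c'), add 'c' as idx 1
Step 2: w='c' (idx 1), next='c' -> output (1, 'c'), add 'cc' as idx 2
Step 3: w='' (idx 0), next='a' -> output (0, 'a'), add 'a' as idx 3
Step 4: w='cc' (idx 2), next='c' -> output (2, 'c'), add 'ccc' as idx 4
Step 5: w='a' (idx 3), next='a' -> output (3, 'a'), add 'aa' as idx 5
Step 6: w='ccc' (idx 4), next='c' -> output (4, 'c'), add 'cccc' as idx 6
Step 7: w='a' (idx 3), end of input -> output (3, '')


Encoded: [(0, 'c'), (1, 'c'), (0, 'a'), (2, 'c'), (3, 'a'), (4, 'c'), (3, '')]


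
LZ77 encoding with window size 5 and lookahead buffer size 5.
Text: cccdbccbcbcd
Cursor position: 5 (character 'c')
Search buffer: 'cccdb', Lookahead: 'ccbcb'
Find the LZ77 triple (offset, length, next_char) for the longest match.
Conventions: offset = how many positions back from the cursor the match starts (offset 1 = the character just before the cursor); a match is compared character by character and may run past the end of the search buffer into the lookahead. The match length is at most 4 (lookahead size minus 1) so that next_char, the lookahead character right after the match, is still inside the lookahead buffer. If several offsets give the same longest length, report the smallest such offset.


Try each offset into the search buffer:
  offset=1 (pos 4, char 'b'): match length 0
  offset=2 (pos 3, char 'd'): match length 0
  offset=3 (pos 2, char 'c'): match length 1
  offset=4 (pos 1, char 'c'): match length 2
  offset=5 (pos 0, char 'c'): match length 2
Longest match has length 2, found at offsets 4, 5; take the smallest, offset 4.
next_char = character at position 5 + 2 = 7 -> 'b'

Best match: offset=4, length=2 (matching 'cc' starting at position 1)
LZ77 triple: (4, 2, 'b')


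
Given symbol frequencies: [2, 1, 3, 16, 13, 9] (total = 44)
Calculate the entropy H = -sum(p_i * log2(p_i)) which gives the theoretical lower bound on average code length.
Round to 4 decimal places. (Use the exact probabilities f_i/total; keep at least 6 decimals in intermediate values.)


Per-symbol terms -p_i * log2(p_i) with p_i = f_i/44:
  p = 2/44 = 0.045455: log2(p) = -4.459432, -p*log2(p) = 0.202701
  p = 1/44 = 0.022727: log2(p) = -5.459432, -p*log2(p) = 0.124078
  p = 3/44 = 0.068182: log2(p) = -3.874469, -p*log2(p) = 0.264168
  p = 16/44 = 0.363636: log2(p) = -1.459432, -p*log2(p) = 0.530702
  p = 13/44 = 0.295455: log2(p) = -1.758992, -p*log2(p) = 0.519702
  p = 9/44 = 0.204545: log2(p) = -2.289507, -p*log2(p) = 0.468308
H = 0.202701 + 0.124078 + 0.264168 + 0.530702 + 0.519702 + 0.468308 = 2.109659

H = 2.1097 bits/symbol


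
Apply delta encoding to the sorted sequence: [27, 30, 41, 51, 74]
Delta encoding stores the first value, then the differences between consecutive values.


First value: 27
Deltas:
  30 - 27 = 3
  41 - 30 = 11
  51 - 41 = 10
  74 - 51 = 23


Delta encoded: [27, 3, 11, 10, 23]


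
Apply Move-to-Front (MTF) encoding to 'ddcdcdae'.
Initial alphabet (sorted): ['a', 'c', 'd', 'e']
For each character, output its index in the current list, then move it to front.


MTF encoding:
'd': index 2 in ['a', 'c', 'd', 'e'] -> ['d', 'a', 'c', 'e']
'd': index 0 in ['d', 'a', 'c', 'e'] -> ['d', 'a', 'c', 'e']
'c': index 2 in ['d', 'a', 'c', 'e'] -> ['c', 'd', 'a', 'e']
'd': index 1 in ['c', 'd', 'a', 'e'] -> ['d', 'c', 'a', 'e']
'c': index 1 in ['d', 'c', 'a', 'e'] -> ['c', 'd', 'a', 'e']
'd': index 1 in ['c', 'd', 'a', 'e'] -> ['d', 'c', 'a', 'e']
'a': index 2 in ['d', 'c', 'a', 'e'] -> ['a', 'd', 'c', 'e']
'e': index 3 in ['a', 'd', 'c', 'e'] -> ['e', 'a', 'd', 'c']


Output: [2, 0, 2, 1, 1, 1, 2, 3]


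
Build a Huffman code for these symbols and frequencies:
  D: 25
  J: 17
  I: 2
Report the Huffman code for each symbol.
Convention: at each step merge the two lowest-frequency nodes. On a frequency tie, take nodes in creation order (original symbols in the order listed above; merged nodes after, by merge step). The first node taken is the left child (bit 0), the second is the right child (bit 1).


Huffman tree construction:
Step 1: Merge I(2) + J(17) = 19
Step 2: Merge (I+J)(19) + D(25) = 44
Read each symbol's code off the tree from the root (left child = 0, right child = 1).

Codes:
  D: 1 (length 1)
  J: 01 (length 2)
  I: 00 (length 2)
Average code length: 63/44 = 1.4318 bits/symbol


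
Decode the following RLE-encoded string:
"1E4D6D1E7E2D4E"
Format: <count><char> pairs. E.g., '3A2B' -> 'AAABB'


Expanding each <count><char> pair:
  1E -> 'E'
  4D -> 'DDDD'
  6D -> 'DDDDDD'
  1E -> 'E'
  7E -> 'EEEEEEE'
  2D -> 'DD'
  4E -> 'EEEE'

Decoded = EDDDDDDDDDDEEEEEEEEDDEEEE


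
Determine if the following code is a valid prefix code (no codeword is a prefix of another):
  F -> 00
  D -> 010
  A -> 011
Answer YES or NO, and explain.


Checking each pair (does one codeword prefix another?):
  F='00' vs D='010': no prefix
  F='00' vs A='011': no prefix
  D='010' vs F='00': no prefix
  D='010' vs A='011': no prefix
  A='011' vs F='00': no prefix
  A='011' vs D='010': no prefix
No violation found over all pairs.

YES -- this is a valid prefix code. No codeword is a prefix of any other codeword.


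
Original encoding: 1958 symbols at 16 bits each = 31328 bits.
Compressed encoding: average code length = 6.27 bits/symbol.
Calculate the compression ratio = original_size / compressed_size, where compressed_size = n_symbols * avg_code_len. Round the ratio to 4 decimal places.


original_size = n_symbols * orig_bits = 1958 * 16 = 31328 bits
compressed_size = n_symbols * avg_code_len = 1958 * 6.27 = 12276.66 bits
ratio = original_size / compressed_size = 31328 / 12276.66 = 2.5518

Compression ratio = 2.5518


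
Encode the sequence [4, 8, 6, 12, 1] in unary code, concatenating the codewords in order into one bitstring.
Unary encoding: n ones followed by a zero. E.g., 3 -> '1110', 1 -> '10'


Encode each number as n ones followed by a terminating 0:
  4 -> 11110 (5 bits)
  8 -> 111111110 (9 bits)
  6 -> 1111110 (7 bits)
  12 -> 1111111111110 (13 bits)
  1 -> 10 (2 bits)
Total length = 5 + 9 + 7 + 13 + 2 = 36 bits.

Unary([4, 8, 6, 12, 1]) = 111101111111101111110111111111111010 (36 bits)


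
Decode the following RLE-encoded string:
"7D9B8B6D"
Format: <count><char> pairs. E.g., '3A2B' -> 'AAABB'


Expanding each <count><char> pair:
  7D -> 'DDDDDDD'
  9B -> 'BBBBBBBBB'
  8B -> 'BBBBBBBB'
  6D -> 'DDDDDD'

Decoded = DDDDDDDBBBBBBBBBBBBBBBBBDDDDDD


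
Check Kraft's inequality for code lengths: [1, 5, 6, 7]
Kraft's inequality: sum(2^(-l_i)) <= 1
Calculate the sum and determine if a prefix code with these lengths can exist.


Sum = 2^(-1) + 2^(-5) + 2^(-6) + 2^(-7)
    = 0.5 + 0.03125 + 0.015625 + 0.0078125
    = 71/128 = 0.5546875
Since 0.5546875 <= 1, Kraft's inequality IS satisfied.
A prefix code with these lengths CAN exist.

Kraft sum = 0.5546875. Satisfied.


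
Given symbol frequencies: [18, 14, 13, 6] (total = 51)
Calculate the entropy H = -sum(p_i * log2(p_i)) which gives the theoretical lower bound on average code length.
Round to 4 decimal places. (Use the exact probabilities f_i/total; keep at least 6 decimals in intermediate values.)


Per-symbol terms -p_i * log2(p_i) with p_i = f_i/51:
  p = 18/51 = 0.352941: log2(p) = -1.502500, -p*log2(p) = 0.530294
  p = 14/51 = 0.274510: log2(p) = -1.865070, -p*log2(p) = 0.511980
  p = 13/51 = 0.254902: log2(p) = -1.971986, -p*log2(p) = 0.502663
  p = 6/51 = 0.117647: log2(p) = -3.087463, -p*log2(p) = 0.363231
H = 0.530294 + 0.511980 + 0.502663 + 0.363231 = 1.908168

H = 1.9082 bits/symbol


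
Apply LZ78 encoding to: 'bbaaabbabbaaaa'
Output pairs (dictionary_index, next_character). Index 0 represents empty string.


LZ78 encoding steps:
Dictionary: {0: ''}
Step 1: w='' (idx 0), next='b' -> output (0, 'b'), add 'b' as idx 1
Step 2: w='b' (idx 1), next='a' -> output (1, 'a'), add 'ba' as idx 2
Step 3: w='' (idx 0), next='a' -> output (0, 'a'), add 'a' as idx 3
Step 4: w='a' (idx 3), next='b' -> output (3, 'b'), add 'ab' as idx 4
Step 5: w='ba' (idx 2), next='b' -> output (2, 'b'), add 'bab' as idx 5
Step 6: w='ba' (idx 2), next='a' -> output (2, 'a'), add 'baa' as idx 6
Step 7: w='a' (idx 3), next='a' -> output (3, 'a'), add 'aa' as idx 7


Encoded: [(0, 'b'), (1, 'a'), (0, 'a'), (3, 'b'), (2, 'b'), (2, 'a'), (3, 'a')]


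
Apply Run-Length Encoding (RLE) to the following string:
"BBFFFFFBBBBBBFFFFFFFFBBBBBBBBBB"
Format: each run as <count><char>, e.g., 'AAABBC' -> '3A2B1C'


Scanning runs left to right:
  i=0: run of 'B' x 2 -> '2B'
  i=2: run of 'F' x 5 -> '5F'
  i=7: run of 'B' x 6 -> '6B'
  i=13: run of 'F' x 8 -> '8F'
  i=21: run of 'B' x 10 -> '10B'

RLE = 2B5F6B8F10B


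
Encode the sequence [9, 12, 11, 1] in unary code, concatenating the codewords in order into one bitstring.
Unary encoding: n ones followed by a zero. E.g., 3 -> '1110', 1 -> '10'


Encode each number as n ones followed by a terminating 0:
  9 -> 1111111110 (10 bits)
  12 -> 1111111111110 (13 bits)
  11 -> 111111111110 (12 bits)
  1 -> 10 (2 bits)
Total length = 10 + 13 + 12 + 2 = 37 bits.

Unary([9, 12, 11, 1]) = 1111111110111111111111011111111111010 (37 bits)


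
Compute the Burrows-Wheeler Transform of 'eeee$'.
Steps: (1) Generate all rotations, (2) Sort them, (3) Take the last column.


Rotations (sorted):
  0: $eeee -> last char: e
  1: e$eee -> last char: e
  2: ee$ee -> last char: e
  3: eee$e -> last char: e
  4: eeee$ -> last char: $


BWT = eeee$


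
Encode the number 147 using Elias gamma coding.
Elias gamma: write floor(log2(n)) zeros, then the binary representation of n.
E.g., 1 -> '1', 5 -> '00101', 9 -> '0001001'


num_bits = floor(log2(147)) + 1 = 8
leading_zeros = num_bits - 1 = 7
binary(147) = 10010011

Elias gamma(147) = '0000000' + '10010011' = 000000010010011 (15 bits)


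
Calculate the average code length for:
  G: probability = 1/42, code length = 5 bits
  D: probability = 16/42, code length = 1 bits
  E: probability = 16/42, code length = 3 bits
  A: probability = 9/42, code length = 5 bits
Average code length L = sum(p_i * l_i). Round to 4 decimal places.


Weighted contributions p_i * l_i:
  G: (1/42) * 5 = 5/42
  D: (16/42) * 1 = 16/42
  E: (16/42) * 3 = 48/42
  A: (9/42) * 5 = 45/42
Sum = (5 + 16 + 48 + 45)/42 = 114/42

L = 114/42 = 2.7143 bits/symbol


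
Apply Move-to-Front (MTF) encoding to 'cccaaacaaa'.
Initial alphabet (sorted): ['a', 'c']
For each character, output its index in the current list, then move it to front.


MTF encoding:
'c': index 1 in ['a', 'c'] -> ['c', 'a']
'c': index 0 in ['c', 'a'] -> ['c', 'a']
'c': index 0 in ['c', 'a'] -> ['c', 'a']
'a': index 1 in ['c', 'a'] -> ['a', 'c']
'a': index 0 in ['a', 'c'] -> ['a', 'c']
'a': index 0 in ['a', 'c'] -> ['a', 'c']
'c': index 1 in ['a', 'c'] -> ['c', 'a']
'a': index 1 in ['c', 'a'] -> ['a', 'c']
'a': index 0 in ['a', 'c'] -> ['a', 'c']
'a': index 0 in ['a', 'c'] -> ['a', 'c']


Output: [1, 0, 0, 1, 0, 0, 1, 1, 0, 0]


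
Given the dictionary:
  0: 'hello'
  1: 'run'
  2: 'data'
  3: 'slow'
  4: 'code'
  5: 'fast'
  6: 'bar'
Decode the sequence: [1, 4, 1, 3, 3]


Look up each index in the dictionary:
  1 -> 'run'
  4 -> 'code'
  1 -> 'run'
  3 -> 'slow'
  3 -> 'slow'

Decoded: "run code run slow slow"


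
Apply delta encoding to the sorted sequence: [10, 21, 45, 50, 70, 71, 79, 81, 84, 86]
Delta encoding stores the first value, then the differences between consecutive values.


First value: 10
Deltas:
  21 - 10 = 11
  45 - 21 = 24
  50 - 45 = 5
  70 - 50 = 20
  71 - 70 = 1
  79 - 71 = 8
  81 - 79 = 2
  84 - 81 = 3
  86 - 84 = 2


Delta encoded: [10, 11, 24, 5, 20, 1, 8, 2, 3, 2]


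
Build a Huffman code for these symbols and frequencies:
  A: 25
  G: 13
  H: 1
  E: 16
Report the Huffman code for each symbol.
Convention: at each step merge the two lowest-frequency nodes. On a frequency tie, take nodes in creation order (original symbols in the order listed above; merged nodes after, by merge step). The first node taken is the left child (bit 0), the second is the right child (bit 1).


Huffman tree construction:
Step 1: Merge H(1) + G(13) = 14
Step 2: Merge (H+G)(14) + E(16) = 30
Step 3: Merge A(25) + ((H+G)+E)(30) = 55
Read each symbol's code off the tree from the root (left child = 0, right child = 1).

Codes:
  A: 0 (length 1)
  G: 101 (length 3)
  H: 100 (length 3)
  E: 11 (length 2)
Average code length: 99/55 = 1.8000 bits/symbol


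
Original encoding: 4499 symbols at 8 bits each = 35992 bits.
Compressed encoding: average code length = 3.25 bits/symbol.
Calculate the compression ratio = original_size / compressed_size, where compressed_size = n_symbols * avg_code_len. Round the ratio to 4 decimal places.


original_size = n_symbols * orig_bits = 4499 * 8 = 35992 bits
compressed_size = n_symbols * avg_code_len = 4499 * 3.25 = 14621.75 bits
ratio = original_size / compressed_size = 35992 / 14621.75 = 2.4615

Compression ratio = 2.4615


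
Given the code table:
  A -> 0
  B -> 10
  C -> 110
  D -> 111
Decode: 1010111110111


Decoding:
10 -> B
10 -> B
111 -> D
110 -> C
111 -> D


Result: BBDCD


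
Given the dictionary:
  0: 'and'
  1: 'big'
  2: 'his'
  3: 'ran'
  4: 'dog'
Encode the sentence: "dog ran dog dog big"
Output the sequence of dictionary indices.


Look up each word in the dictionary:
  'dog' -> 4
  'ran' -> 3
  'dog' -> 4
  'dog' -> 4
  'big' -> 1

Encoded: [4, 3, 4, 4, 1]


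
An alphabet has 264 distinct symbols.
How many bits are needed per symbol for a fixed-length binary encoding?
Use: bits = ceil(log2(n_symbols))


log2(264) = 8.0444
Bracket: 2^8 = 256 < 264 <= 2^9 = 512
So ceil(log2(264)) = 9

bits = ceil(log2(264)) = ceil(8.0444) = 9 bits


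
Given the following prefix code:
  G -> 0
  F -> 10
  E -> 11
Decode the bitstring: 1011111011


Decoding step by step:
Bits 10 -> F
Bits 11 -> E
Bits 11 -> E
Bits 10 -> F
Bits 11 -> E


Decoded message: FEEFE


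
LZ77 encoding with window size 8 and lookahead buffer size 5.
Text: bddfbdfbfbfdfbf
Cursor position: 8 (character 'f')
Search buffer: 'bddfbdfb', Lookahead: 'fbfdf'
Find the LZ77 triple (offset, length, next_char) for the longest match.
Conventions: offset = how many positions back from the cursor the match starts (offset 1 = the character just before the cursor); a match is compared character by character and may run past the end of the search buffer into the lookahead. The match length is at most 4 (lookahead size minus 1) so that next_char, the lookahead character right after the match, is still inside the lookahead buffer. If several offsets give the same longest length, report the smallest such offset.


Try each offset into the search buffer:
  offset=1 (pos 7, char 'b'): match length 0
  offset=2 (pos 6, char 'f'): match length 3
  offset=3 (pos 5, char 'd'): match length 0
  offset=4 (pos 4, char 'b'): match length 0
  offset=5 (pos 3, char 'f'): match length 2
  offset=6 (pos 2, char 'd'): match length 0
  offset=7 (pos 1, char 'd'): match length 0
  offset=8 (pos 0, char 'b'): match length 0
Longest match has length 3 at offset 2.
next_char = character at position 8 + 3 = 11 -> 'd'

Best match: offset=2, length=3 (matching 'fbf' starting at position 6)
LZ77 triple: (2, 3, 'd')


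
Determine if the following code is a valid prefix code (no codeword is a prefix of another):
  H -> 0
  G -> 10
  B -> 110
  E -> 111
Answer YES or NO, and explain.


Checking each pair (does one codeword prefix another?):
  H='0' vs G='10': no prefix
  H='0' vs B='110': no prefix
  H='0' vs E='111': no prefix
  G='10' vs H='0': no prefix
  G='10' vs B='110': no prefix
  G='10' vs E='111': no prefix
  B='110' vs H='0': no prefix
  B='110' vs G='10': no prefix
  B='110' vs E='111': no prefix
  E='111' vs H='0': no prefix
  E='111' vs G='10': no prefix
  E='111' vs B='110': no prefix
No violation found over all pairs.

YES -- this is a valid prefix code. No codeword is a prefix of any other codeword.


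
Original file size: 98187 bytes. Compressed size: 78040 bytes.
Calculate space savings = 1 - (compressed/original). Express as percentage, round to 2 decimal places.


ratio = compressed/original = 78040/98187 = 0.79481
savings = 1 - ratio = 1 - 0.79481 = 0.20519
as a percentage: 0.20519 * 100 = 20.52%

Space savings = 1 - 78040/98187 = 20.52%


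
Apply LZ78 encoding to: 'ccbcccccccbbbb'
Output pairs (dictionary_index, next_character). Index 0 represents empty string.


LZ78 encoding steps:
Dictionary: {0: ''}
Step 1: w='' (idx 0), next='c' -> output (0, 'c'), add 'c' as idx 1
Step 2: w='c' (idx 1), next='b' -> output (1, 'b'), add 'cb' as idx 2
Step 3: w='c' (idx 1), next='c' -> output (1, 'c'), add 'cc' as idx 3
Step 4: w='cc' (idx 3), next='c' -> output (3, 'c'), add 'ccc' as idx 4
Step 5: w='cc' (idx 3), next='b' -> output (3, 'b'), add 'ccb' as idx 5
Step 6: w='' (idx 0), next='b' -> output (0, 'b'), add 'b' as idx 6
Step 7: w='b' (idx 6), next='b' -> output (6, 'b'), add 'bb' as idx 7


Encoded: [(0, 'c'), (1, 'b'), (1, 'c'), (3, 'c'), (3, 'b'), (0, 'b'), (6, 'b')]


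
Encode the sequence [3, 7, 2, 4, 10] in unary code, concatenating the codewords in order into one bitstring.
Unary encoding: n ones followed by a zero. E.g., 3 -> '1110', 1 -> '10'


Encode each number as n ones followed by a terminating 0:
  3 -> 1110 (4 bits)
  7 -> 11111110 (8 bits)
  2 -> 110 (3 bits)
  4 -> 11110 (5 bits)
  10 -> 11111111110 (11 bits)
Total length = 4 + 8 + 3 + 5 + 11 = 31 bits.

Unary([3, 7, 2, 4, 10]) = 1110111111101101111011111111110 (31 bits)


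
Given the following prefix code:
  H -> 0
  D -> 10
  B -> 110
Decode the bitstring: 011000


Decoding step by step:
Bits 0 -> H
Bits 110 -> B
Bits 0 -> H
Bits 0 -> H


Decoded message: HBHH


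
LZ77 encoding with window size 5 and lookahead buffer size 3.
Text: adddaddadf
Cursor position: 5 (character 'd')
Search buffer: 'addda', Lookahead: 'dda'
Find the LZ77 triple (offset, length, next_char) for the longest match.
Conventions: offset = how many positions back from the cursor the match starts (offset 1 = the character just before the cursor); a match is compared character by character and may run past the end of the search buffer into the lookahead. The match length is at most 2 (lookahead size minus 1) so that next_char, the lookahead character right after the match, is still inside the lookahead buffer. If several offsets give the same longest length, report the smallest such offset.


Try each offset into the search buffer:
  offset=1 (pos 4, char 'a'): match length 0
  offset=2 (pos 3, char 'd'): match length 1
  offset=3 (pos 2, char 'd'): match length 2
  offset=4 (pos 1, char 'd'): match length 2
  offset=5 (pos 0, char 'a'): match length 0
Longest match has length 2, found at offsets 3, 4; take the smallest, offset 3.
next_char = character at position 5 + 2 = 7 -> 'a'

Best match: offset=3, length=2 (matching 'dd' starting at position 2)
LZ77 triple: (3, 2, 'a')


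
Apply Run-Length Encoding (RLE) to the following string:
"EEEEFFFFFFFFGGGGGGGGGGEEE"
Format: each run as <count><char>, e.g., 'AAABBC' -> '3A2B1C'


Scanning runs left to right:
  i=0: run of 'E' x 4 -> '4E'
  i=4: run of 'F' x 8 -> '8F'
  i=12: run of 'G' x 10 -> '10G'
  i=22: run of 'E' x 3 -> '3E'

RLE = 4E8F10G3E


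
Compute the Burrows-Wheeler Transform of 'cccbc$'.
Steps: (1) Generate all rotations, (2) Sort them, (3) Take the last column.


Rotations (sorted):
  0: $cccbc -> last char: c
  1: bc$ccc -> last char: c
  2: c$cccb -> last char: b
  3: cbc$cc -> last char: c
  4: ccbc$c -> last char: c
  5: cccbc$ -> last char: $


BWT = ccbcc$
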